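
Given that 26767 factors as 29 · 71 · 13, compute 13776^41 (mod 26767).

Mod 29: 13776 ≡ 1; by Fermat, exponent reduces to 41 mod 28 = 13; 1^13 ≡ 1 (mod 29).
Mod 71: 13776 ≡ 2; 2^41 ≡ 64 (mod 71).
Mod 13: 13776 ≡ 9; by Fermat, exponent reduces to 41 mod 12 = 5; 9^5 ≡ 3 (mod 13).
Combine by CRT: x ≡ 1 (mod 29), x ≡ 64 (mod 71), x ≡ 3 (mod 13) ⇒ x ≡ 13341 (mod 26767).

13341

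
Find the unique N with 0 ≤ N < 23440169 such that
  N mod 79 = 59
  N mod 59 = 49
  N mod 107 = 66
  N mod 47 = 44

The moduli are pairwise coprime; M = 79·59·107·47 = 23440169.
M/79 = 296711; 296711 ≡ 66 (mod 79); 66·6 ≡ 1, so inverse 6.
M/59 = 397291; 397291 ≡ 44 (mod 59); 44·55 ≡ 1, so inverse 55.
M/107 = 219067; 219067 ≡ 38 (mod 107); 38·31 ≡ 1, so inverse 31.
M/47 = 498727; 498727 ≡ 10 (mod 47); 10·33 ≡ 1, so inverse 33.
N ≡ 59·296711·6 + 49·397291·55 + 66·219067·31 + 44·498727·33 = 2348097625.
2348097625 mod 23440169 = 4080725.

4080725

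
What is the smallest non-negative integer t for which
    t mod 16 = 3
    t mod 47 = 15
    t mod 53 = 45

32163

The moduli are pairwise coprime; N = 16·47·53 = 39856.
N/16 = 2491; 2491 ≡ 11 (mod 16); 11·3 ≡ 1, so inverse 3.
N/47 = 848; 848 ≡ 2 (mod 47); 2·24 ≡ 1, so inverse 24.
N/53 = 752; 752 ≡ 10 (mod 53); 10·16 ≡ 1, so inverse 16.
t ≡ 3·2491·3 + 15·848·24 + 45·752·16 = 869139.
869139 mod 39856 = 32163.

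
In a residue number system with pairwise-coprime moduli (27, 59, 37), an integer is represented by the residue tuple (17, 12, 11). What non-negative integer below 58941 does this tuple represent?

The moduli are pairwise coprime; N = 27·59·37 = 58941.
N/27 = 2183; 2183 ≡ 23 (mod 27); 23·20 ≡ 1, so inverse 20.
N/59 = 999; 999 ≡ 55 (mod 59); 55·44 ≡ 1, so inverse 44.
N/37 = 1593; 1593 ≡ 2 (mod 37); 2·19 ≡ 1, so inverse 19.
x ≡ 17·2183·20 + 12·999·44 + 11·1593·19 = 1602629.
1602629 mod 58941 = 11222.

11222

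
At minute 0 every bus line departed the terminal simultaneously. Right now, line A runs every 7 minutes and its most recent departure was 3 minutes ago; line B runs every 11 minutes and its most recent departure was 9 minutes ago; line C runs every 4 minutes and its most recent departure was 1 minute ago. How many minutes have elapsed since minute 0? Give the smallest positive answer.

Combine the congruences pairwise.
From t ≡ 3 (mod 7) write t = 3 + 7s. Substituting into t ≡ 9 (mod 11) gives 7s ≡ 6 (mod 11), and since 7⁻¹ ≡ 8 (mod 11), s ≡ 4. Hence t ≡ 3 + 7·4 = 31 (mod 77).
From t ≡ 31 (mod 77) write t = 31 + 77s. Substituting into t ≡ 1 (mod 4) gives 77s ≡ 2 (mod 4), and since 1⁻¹ ≡ 1 (mod 4), s ≡ 2. Hence t ≡ 31 + 77·2 = 185 (mod 308).

185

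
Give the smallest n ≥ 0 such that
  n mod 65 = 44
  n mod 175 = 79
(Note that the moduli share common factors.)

954

gcd(65, 175) = 5 and 5 | (79 − 44), so the pair is consistent; merging gives n ≡ 954 (mod 2275), where 2275 = lcm(65, 175).
The solution is unique modulo lcm(65, 175) = 2275.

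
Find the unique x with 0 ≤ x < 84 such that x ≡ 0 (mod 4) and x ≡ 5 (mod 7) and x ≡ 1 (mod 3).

The moduli are pairwise coprime; N = 4·7·3 = 84.
N/4 = 21; 21 ≡ 1 (mod 4), inverse 1.
N/7 = 12; 12 ≡ 5 (mod 7); 5·3 ≡ 1, so inverse 3.
N/3 = 28; 28 ≡ 1 (mod 3), inverse 1.
x ≡ 0·21·1 + 5·12·3 + 1·28·1 = 208.
208 mod 84 = 40.

40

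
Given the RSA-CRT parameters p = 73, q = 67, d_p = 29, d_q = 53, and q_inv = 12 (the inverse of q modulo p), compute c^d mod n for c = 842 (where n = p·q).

m₁ = c^(d_p) mod p: c ≡ 39 (mod 73), and 39^29 mod 73 = 45.
m₂ = c^(d_q) mod q: c ≡ 38 (mod 67), and 38^53 mod 67 = 30.
h = q_inv·(m₁ − m₂) mod p = 12·(45 − 30) mod 73 = 34.
m = m₂ + h·q = 30 + 34·67 = 2308.

2308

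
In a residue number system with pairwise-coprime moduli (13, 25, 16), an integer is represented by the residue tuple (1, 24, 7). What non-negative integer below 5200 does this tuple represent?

The moduli are pairwise coprime; N = 13·25·16 = 5200.
N/13 = 400; 400 ≡ 10 (mod 13); 10·4 ≡ 1, so inverse 4.
N/25 = 208; 208 ≡ 8 (mod 25); 8·22 ≡ 1, so inverse 22.
N/16 = 325; 325 ≡ 5 (mod 16); 5·13 ≡ 1, so inverse 13.
x ≡ 1·400·4 + 24·208·22 + 7·325·13 = 140999.
140999 mod 5200 = 599.

599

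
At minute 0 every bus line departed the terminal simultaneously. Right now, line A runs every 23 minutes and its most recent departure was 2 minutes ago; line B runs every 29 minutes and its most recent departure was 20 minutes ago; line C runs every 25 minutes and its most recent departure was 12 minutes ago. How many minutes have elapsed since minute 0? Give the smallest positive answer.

From t ≡ 2 (mod 23) write t = 2 + 23s. Substituting into t ≡ 20 (mod 29) gives 23s ≡ 18 (mod 29), and since 23⁻¹ ≡ 24 (mod 29), s ≡ 26. Hence t ≡ 2 + 23·26 = 600 (mod 667).
From t ≡ 600 (mod 667) write t = 600 + 667s. Substituting into t ≡ 12 (mod 25) gives 667s ≡ 12 (mod 25), and since 17⁻¹ ≡ 3 (mod 25), s ≡ 11. Hence t ≡ 600 + 667·11 = 7937 (mod 16675).

7937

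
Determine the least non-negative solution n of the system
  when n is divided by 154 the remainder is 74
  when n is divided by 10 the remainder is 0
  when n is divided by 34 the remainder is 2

gcd(154, 10) = 2 and 2 | (0 − 74), so the pair is consistent; merging gives n ≡ 690 (mod 770), where 770 = lcm(154, 10).
gcd(770, 34) = 2 and 2 | (2 − 690), so the pair is consistent; merging gives n ≡ 9930 (mod 13090), where 13090 = lcm(770, 34).
The solution is unique modulo lcm(154, 10, 34) = 13090.

9930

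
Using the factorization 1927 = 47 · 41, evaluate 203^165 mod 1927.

1075

Mod 47: 203 ≡ 15; by Fermat, exponent reduces to 165 mod 46 = 27; 15^27 ≡ 41 (mod 47).
Mod 41: 203 ≡ 39; by Fermat, exponent reduces to 165 mod 40 = 5; 39^5 ≡ 9 (mod 41).
Combine by CRT: x ≡ 41 (mod 47), x ≡ 9 (mod 41) ⇒ x ≡ 1075 (mod 1927).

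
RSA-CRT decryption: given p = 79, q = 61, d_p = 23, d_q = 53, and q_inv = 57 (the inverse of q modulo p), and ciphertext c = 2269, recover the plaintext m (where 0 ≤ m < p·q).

m₁ = c^(d_p) mod p: c ≡ 57 (mod 79), and 57^23 mod 79 = 14.
m₂ = c^(d_q) mod q: c ≡ 12 (mod 61), and 12^53 mod 61 = 16.
h = q_inv·(m₁ − m₂) mod p = 57·(14 − 16) mod 79 = 44.
m = m₂ + h·q = 16 + 44·61 = 2700.

2700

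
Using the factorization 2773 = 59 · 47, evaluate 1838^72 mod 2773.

1849

Mod 59: 1838 ≡ 9; by Fermat, exponent reduces to 72 mod 58 = 14; 9^14 ≡ 20 (mod 59).
Mod 47: 1838 ≡ 5; by Fermat, exponent reduces to 72 mod 46 = 26; 5^26 ≡ 16 (mod 47).
Combine by CRT: x ≡ 20 (mod 59), x ≡ 16 (mod 47) ⇒ x ≡ 1849 (mod 2773).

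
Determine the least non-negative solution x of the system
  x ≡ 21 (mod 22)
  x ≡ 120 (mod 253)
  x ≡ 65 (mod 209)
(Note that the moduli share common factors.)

3409

gcd(22, 253) = 11 and 11 | (120 − 21), so the pair is consistent; merging gives x ≡ 373 (mod 506), where 506 = lcm(22, 253).
gcd(506, 209) = 11 and 11 | (65 − 373), so the pair is consistent; merging gives x ≡ 3409 (mod 9614), where 9614 = lcm(506, 209).
The solution is unique modulo lcm(22, 253, 209) = 9614.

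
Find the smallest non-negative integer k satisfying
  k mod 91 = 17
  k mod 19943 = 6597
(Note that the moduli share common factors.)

225970

gcd(91, 19943) = 7 and 7 | (6597 − 17), so the pair is consistent; merging gives k ≡ 225970 (mod 259259), where 259259 = lcm(91, 19943).
The solution is unique modulo lcm(91, 19943) = 259259.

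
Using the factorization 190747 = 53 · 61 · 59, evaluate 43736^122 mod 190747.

Mod 53: 43736 ≡ 11; by Fermat, exponent reduces to 122 mod 52 = 18; 11^18 ≡ 16 (mod 53).
Mod 61: 43736 ≡ 60; by Fermat, exponent reduces to 122 mod 60 = 2; 60^2 ≡ 1 (mod 61).
Mod 59: 43736 ≡ 17; by Fermat, exponent reduces to 122 mod 58 = 6; 17^6 ≡ 20 (mod 59).
Combine by CRT: x ≡ 16 (mod 53), x ≡ 1 (mod 61), x ≡ 20 (mod 59) ⇒ x ≡ 63563 (mod 190747).

63563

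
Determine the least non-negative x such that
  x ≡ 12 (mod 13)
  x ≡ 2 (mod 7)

From x ≡ 12 (mod 13) write x = 12 + 13t. Substituting into x ≡ 2 (mod 7) gives 13t ≡ 4 (mod 7), and since 6⁻¹ ≡ 6 (mod 7), t ≡ 3. Hence x ≡ 12 + 13·3 = 51 (mod 91).

51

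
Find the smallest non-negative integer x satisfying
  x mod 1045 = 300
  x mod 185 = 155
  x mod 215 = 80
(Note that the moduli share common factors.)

1341035

Combine the congruences pairwise.
gcd(1045, 185) = 5 and 5 | (155 − 300), so the pair is consistent; merging gives x ≡ 26425 (mod 38665), where 38665 = lcm(1045, 185).
gcd(38665, 215) = 5 and 5 | (80 − 26425), so the pair is consistent; merging gives x ≡ 1341035 (mod 1662595), where 1662595 = lcm(38665, 215).
The solution is unique modulo lcm(1045, 185, 215) = 1662595.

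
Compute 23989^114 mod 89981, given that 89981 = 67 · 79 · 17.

Mod 67: 23989 ≡ 3; by Fermat, exponent reduces to 114 mod 66 = 48; 3^48 ≡ 14 (mod 67).
Mod 79: 23989 ≡ 52; by Fermat, exponent reduces to 114 mod 78 = 36; 52^36 ≡ 46 (mod 79).
Mod 17: 23989 ≡ 2; by Fermat, exponent reduces to 114 mod 16 = 2; 2^2 ≡ 4 (mod 17).
Combine by CRT: x ≡ 14 (mod 67), x ≡ 46 (mod 79), x ≡ 4 (mod 17) ⇒ x ≡ 8657 (mod 89981).

8657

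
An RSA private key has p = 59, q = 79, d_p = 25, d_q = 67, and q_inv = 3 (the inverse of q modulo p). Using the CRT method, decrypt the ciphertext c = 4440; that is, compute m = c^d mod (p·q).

m₁ = c^(d_p) mod p: c ≡ 15 (mod 59), and 15^25 mod 59 = 20.
m₂ = c^(d_q) mod q: c ≡ 16 (mod 79), and 16^67 mod 79 = 42.
h = q_inv·(m₁ − m₂) mod p = 3·(20 − 42) mod 59 = 52.
m = m₂ + h·q = 42 + 52·79 = 4150.

4150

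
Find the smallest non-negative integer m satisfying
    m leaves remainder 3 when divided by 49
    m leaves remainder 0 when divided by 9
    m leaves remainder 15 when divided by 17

4707

The moduli are pairwise coprime; N = 49·9·17 = 7497.
N/49 = 153; 153 ≡ 6 (mod 49); 6·41 ≡ 1, so inverse 41.
N/9 = 833; 833 ≡ 5 (mod 9); 5·2 ≡ 1, so inverse 2.
N/17 = 441; 441 ≡ 16 (mod 17); 16·16 ≡ 1, so inverse 16.
m ≡ 3·153·41 + 0·833·2 + 15·441·16 = 124659.
124659 mod 7497 = 4707.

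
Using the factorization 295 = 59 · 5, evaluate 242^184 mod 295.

Mod 59: 242 ≡ 6; by Fermat, exponent reduces to 184 mod 58 = 10; 6^10 ≡ 26 (mod 59).
Mod 5: 242 ≡ 2; since 4 | 184, by Fermat 2^184 ≡ 1 (mod 5).
Combine by CRT: x ≡ 26 (mod 59), x ≡ 1 (mod 5) ⇒ x ≡ 26 (mod 295).

26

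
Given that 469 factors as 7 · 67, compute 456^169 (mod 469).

421

Mod 7: 456 ≡ 1; by Fermat, exponent reduces to 169 mod 6 = 1; 1^1 ≡ 1 (mod 7).
Mod 67: 456 ≡ 54; by Fermat, exponent reduces to 169 mod 66 = 37; 54^37 ≡ 19 (mod 67).
Combine by CRT: x ≡ 1 (mod 7), x ≡ 19 (mod 67) ⇒ x ≡ 421 (mod 469).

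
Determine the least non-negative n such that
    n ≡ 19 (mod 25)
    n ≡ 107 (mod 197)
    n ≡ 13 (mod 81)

From n ≡ 19 (mod 25) write n = 19 + 25t. Substituting into n ≡ 107 (mod 197) gives 25t ≡ 88 (mod 197), and since 25⁻¹ ≡ 134 (mod 197), t ≡ 169. Hence n ≡ 19 + 25·169 = 4244 (mod 4925).
From n ≡ 4244 (mod 4925) write n = 4244 + 4925t. Substituting into n ≡ 13 (mod 81) gives 4925t ≡ 62 (mod 81), and since 65⁻¹ ≡ 5 (mod 81), t ≡ 67. Hence n ≡ 4244 + 4925·67 = 334219 (mod 398925).

334219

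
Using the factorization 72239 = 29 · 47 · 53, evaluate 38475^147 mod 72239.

Mod 29: 38475 ≡ 21; by Fermat, exponent reduces to 147 mod 28 = 7; 21^7 ≡ 12 (mod 29).
Mod 47: 38475 ≡ 29; by Fermat, exponent reduces to 147 mod 46 = 9; 29^9 ≡ 30 (mod 47).
Mod 53: 38475 ≡ 50; by Fermat, exponent reduces to 147 mod 52 = 43; 50^43 ≡ 45 (mod 53).
Combine by CRT: x ≡ 12 (mod 29), x ≡ 30 (mod 47), x ≡ 45 (mod 53) ⇒ x ≡ 13613 (mod 72239).

13613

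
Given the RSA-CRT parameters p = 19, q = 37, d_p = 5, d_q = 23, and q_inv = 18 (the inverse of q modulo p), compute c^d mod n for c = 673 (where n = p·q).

601

m₁ = c^(d_p) mod p: c ≡ 8 (mod 19), and 8^5 mod 19 = 12.
m₂ = c^(d_q) mod q: c ≡ 7 (mod 37), and 7^23 mod 37 = 9.
h = q_inv·(m₁ − m₂) mod p = 18·(12 − 9) mod 19 = 16.
m = m₂ + h·q = 9 + 16·37 = 601.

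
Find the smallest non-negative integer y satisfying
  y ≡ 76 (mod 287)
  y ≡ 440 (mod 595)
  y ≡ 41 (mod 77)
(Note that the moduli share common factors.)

201550

gcd(287, 595) = 7 and 7 | (440 − 76), so the pair is consistent; merging gives y ≡ 6390 (mod 24395), where 24395 = lcm(287, 595).
gcd(24395, 77) = 7 and 7 | (41 − 6390), so the pair is consistent; merging gives y ≡ 201550 (mod 268345), where 268345 = lcm(24395, 77).
The solution is unique modulo lcm(287, 595, 77) = 268345.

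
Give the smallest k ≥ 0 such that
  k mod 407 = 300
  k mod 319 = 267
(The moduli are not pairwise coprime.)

10475

gcd(407, 319) = 11 and 11 | (267 − 300), so the pair is consistent; merging gives k ≡ 10475 (mod 11803), where 11803 = lcm(407, 319).
The solution is unique modulo lcm(407, 319) = 11803.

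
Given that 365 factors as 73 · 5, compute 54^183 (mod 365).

Mod 73: 54 ≡ 54; by Fermat, exponent reduces to 183 mod 72 = 39; 54^39 ≡ 3 (mod 73).
Mod 5: 54 ≡ 4; by Fermat, exponent reduces to 183 mod 4 = 3; 4^3 ≡ 4 (mod 5).
Combine by CRT: x ≡ 3 (mod 73), x ≡ 4 (mod 5) ⇒ x ≡ 149 (mod 365).

149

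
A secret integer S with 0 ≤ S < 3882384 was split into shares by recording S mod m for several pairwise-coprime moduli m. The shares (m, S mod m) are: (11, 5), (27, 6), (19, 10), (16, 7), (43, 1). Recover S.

Combine the congruences pairwise.
From S ≡ 5 (mod 11) write S = 5 + 11t. Substituting into S ≡ 6 (mod 27) gives 11t ≡ 1 (mod 27), and since 11⁻¹ ≡ 5 (mod 27), t ≡ 5. Hence S ≡ 5 + 11·5 = 60 (mod 297).
From S ≡ 60 (mod 297) write S = 60 + 297t. Substituting into S ≡ 10 (mod 19) gives 297t ≡ 7 (mod 19), and since 12⁻¹ ≡ 8 (mod 19), t ≡ 18. Hence S ≡ 60 + 297·18 = 5406 (mod 5643).
From S ≡ 5406 (mod 5643) write S = 5406 + 5643t. Substituting into S ≡ 7 (mod 16) gives 5643t ≡ 9 (mod 16), and since 11⁻¹ ≡ 3 (mod 16), t ≡ 11. Hence S ≡ 5406 + 5643·11 = 67479 (mod 90288).
From S ≡ 67479 (mod 90288) write S = 67479 + 90288t. Substituting into S ≡ 1 (mod 43) gives 90288t ≡ 32 (mod 43), and since 31⁻¹ ≡ 25 (mod 43), t ≡ 26. Hence S ≡ 67479 + 90288·26 = 2414967 (mod 3882384).

2414967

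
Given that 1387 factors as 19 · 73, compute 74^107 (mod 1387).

Mod 19: 74 ≡ 17; by Fermat, exponent reduces to 107 mod 18 = 17; 17^17 ≡ 9 (mod 19).
Mod 73: 74 ≡ 1; by Fermat, exponent reduces to 107 mod 72 = 35; 1^35 ≡ 1 (mod 73).
Combine by CRT: x ≡ 9 (mod 19), x ≡ 1 (mod 73) ⇒ x ≡ 731 (mod 1387).

731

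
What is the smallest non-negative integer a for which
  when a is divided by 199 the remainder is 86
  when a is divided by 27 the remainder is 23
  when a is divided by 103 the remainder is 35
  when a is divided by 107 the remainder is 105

26917025

The moduli are pairwise coprime; N = 199·27·103·107 = 59215833.
N/199 = 297567; 297567 ≡ 62 (mod 199); 62·61 ≡ 1, so inverse 61.
N/27 = 2193179; 2193179 ≡ 23 (mod 27); 23·20 ≡ 1, so inverse 20.
N/103 = 574911; 574911 ≡ 68 (mod 103); 68·50 ≡ 1, so inverse 50.
N/107 = 553419; 553419 ≡ 15 (mod 107); 15·50 ≡ 1, so inverse 50.
a ≡ 86·297567·61 + 23·2193179·20 + 35·574911·50 + 105·553419·50 = 6481442822.
6481442822 mod 59215833 = 26917025.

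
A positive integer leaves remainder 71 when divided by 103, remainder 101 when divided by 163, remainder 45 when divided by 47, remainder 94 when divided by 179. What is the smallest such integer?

The moduli are pairwise coprime; N = 103·163·47·179 = 141245857.
N/103 = 1371319; 1371319 ≡ 80 (mod 103); 80·94 ≡ 1, so inverse 94.
N/163 = 866539; 866539 ≡ 31 (mod 163); 31·142 ≡ 1, so inverse 142.
N/47 = 3005231; 3005231 ≡ 4 (mod 47); 4·12 ≡ 1, so inverse 12.
N/179 = 789083; 789083 ≡ 51 (mod 179); 51·172 ≡ 1, so inverse 172.
k ≡ 71·1371319·94 + 101·866539·142 + 45·3005231·12 + 94·789083·172 = 35960804028.
35960804028 mod 141245857 = 84356350.

84356350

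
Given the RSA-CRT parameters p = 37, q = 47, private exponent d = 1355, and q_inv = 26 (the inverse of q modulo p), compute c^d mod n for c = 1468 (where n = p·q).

1732

d_p = d mod (p−1) = 1355 mod 36 = 23; d_q = d mod (q−1) = 21.
m₁ = c^(d_p) mod p: c ≡ 25 (mod 37), and 25^23 mod 37 = 30.
m₂ = c^(d_q) mod q: c ≡ 11 (mod 47), and 11^21 mod 47 = 40.
h = q_inv·(m₁ − m₂) mod p = 26·(30 − 40) mod 37 = 36.
m = m₂ + h·q = 40 + 36·47 = 1732.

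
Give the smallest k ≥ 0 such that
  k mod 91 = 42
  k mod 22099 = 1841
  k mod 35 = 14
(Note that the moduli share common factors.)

Combine the congruences pairwise.
gcd(91, 22099) = 7 and 7 | (1841 − 42), so the pair is consistent; merging gives k ≡ 112336 (mod 287287), where 287287 = lcm(91, 22099).
gcd(287287, 35) = 7 and 7 | (14 − 112336), so the pair is consistent; merging gives k ≡ 1261484 (mod 1436435), where 1436435 = lcm(287287, 35).
The solution is unique modulo lcm(91, 22099, 35) = 1436435.

1261484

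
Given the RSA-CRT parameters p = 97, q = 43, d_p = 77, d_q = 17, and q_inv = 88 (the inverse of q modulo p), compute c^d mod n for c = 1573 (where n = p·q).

1945

m₁ = c^(d_p) mod p: c ≡ 21 (mod 97), and 21^77 mod 97 = 5.
m₂ = c^(d_q) mod q: c ≡ 25 (mod 43), and 25^17 mod 43 = 10.
h = q_inv·(m₁ − m₂) mod p = 88·(5 − 10) mod 97 = 45.
m = m₂ + h·q = 10 + 45·43 = 1945.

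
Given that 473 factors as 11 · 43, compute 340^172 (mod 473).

342

Mod 11: 340 ≡ 10; by Fermat, exponent reduces to 172 mod 10 = 2; 10^2 ≡ 1 (mod 11).
Mod 43: 340 ≡ 39; by Fermat, exponent reduces to 172 mod 42 = 4; 39^4 ≡ 41 (mod 43).
Combine by CRT: x ≡ 1 (mod 11), x ≡ 41 (mod 43) ⇒ x ≡ 342 (mod 473).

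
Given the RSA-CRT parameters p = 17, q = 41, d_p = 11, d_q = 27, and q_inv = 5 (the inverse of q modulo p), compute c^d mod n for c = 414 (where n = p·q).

m₁ = c^(d_p) mod p: c ≡ 6 (mod 17), and 6^11 mod 17 = 5.
m₂ = c^(d_q) mod q: c ≡ 4 (mod 41), and 4^27 mod 41 = 25.
h = q_inv·(m₁ − m₂) mod p = 5·(5 − 25) mod 17 = 2.
m = m₂ + h·q = 25 + 2·41 = 107.

107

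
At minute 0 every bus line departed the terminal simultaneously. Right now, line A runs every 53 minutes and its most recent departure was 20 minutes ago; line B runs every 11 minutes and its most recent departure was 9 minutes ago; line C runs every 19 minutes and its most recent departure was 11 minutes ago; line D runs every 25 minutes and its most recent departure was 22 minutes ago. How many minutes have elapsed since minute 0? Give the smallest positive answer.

83972

The moduli are pairwise coprime; N = 53·11·19·25 = 276925.
N/53 = 5225; 5225 ≡ 31 (mod 53); 31·12 ≡ 1, so inverse 12.
N/11 = 25175; 25175 ≡ 7 (mod 11); 7·8 ≡ 1, so inverse 8.
N/19 = 14575; 14575 ≡ 2 (mod 19); 2·10 ≡ 1, so inverse 10.
N/25 = 11077; 11077 ≡ 2 (mod 25); 2·13 ≡ 1, so inverse 13.
t ≡ 20·5225·12 + 9·25175·8 + 11·14575·10 + 22·11077·13 = 7837872.
7837872 mod 276925 = 83972.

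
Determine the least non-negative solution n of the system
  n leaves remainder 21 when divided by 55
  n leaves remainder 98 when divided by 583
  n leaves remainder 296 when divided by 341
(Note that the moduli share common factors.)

53151

gcd(55, 583) = 11 and 11 | (98 − 21), so the pair is consistent; merging gives n ≡ 681 (mod 2915), where 2915 = lcm(55, 583).
gcd(2915, 341) = 11 and 11 | (296 − 681), so the pair is consistent; merging gives n ≡ 53151 (mod 90365), where 90365 = lcm(2915, 341).
The solution is unique modulo lcm(55, 583, 341) = 90365.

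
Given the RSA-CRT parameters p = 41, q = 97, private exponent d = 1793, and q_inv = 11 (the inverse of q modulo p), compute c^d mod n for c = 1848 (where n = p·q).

d_p = d mod (p−1) = 1793 mod 40 = 33; d_q = d mod (q−1) = 65.
m₁ = c^(d_p) mod p: c ≡ 3 (mod 41), and 3^33 mod 41 = 3.
m₂ = c^(d_q) mod q: c ≡ 5 (mod 97), and 5^65 mod 97 = 14.
h = q_inv·(m₁ − m₂) mod p = 11·(3 − 14) mod 41 = 2.
m = m₂ + h·q = 14 + 2·97 = 208.

208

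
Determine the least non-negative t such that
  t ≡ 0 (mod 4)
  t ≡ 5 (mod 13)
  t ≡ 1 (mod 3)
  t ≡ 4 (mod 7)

928

From t ≡ 0 (mod 4) write t = 0 + 4s. Substituting into t ≡ 5 (mod 13) gives 4s ≡ 5 (mod 13), and since 4⁻¹ ≡ 10 (mod 13), s ≡ 11. Hence t ≡ 0 + 4·11 = 44 (mod 52).
From t ≡ 44 (mod 52) write t = 44 + 52s. Substituting into t ≡ 1 (mod 3) gives 52s ≡ 2 (mod 3), and since 1⁻¹ ≡ 1 (mod 3), s ≡ 2. Hence t ≡ 44 + 52·2 = 148 (mod 156).
From t ≡ 148 (mod 156) write t = 148 + 156s. Substituting into t ≡ 4 (mod 7) gives 156s ≡ 3 (mod 7), and since 2⁻¹ ≡ 4 (mod 7), s ≡ 5. Hence t ≡ 148 + 156·5 = 928 (mod 1092).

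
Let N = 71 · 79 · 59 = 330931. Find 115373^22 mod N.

25397

Mod 71: 115373 ≡ 69; 69^22 ≡ 50 (mod 71).
Mod 79: 115373 ≡ 33; 33^22 ≡ 38 (mod 79).
Mod 59: 115373 ≡ 28; 28^22 ≡ 27 (mod 59).
Combine by CRT: x ≡ 50 (mod 71), x ≡ 38 (mod 79), x ≡ 27 (mod 59) ⇒ x ≡ 25397 (mod 330931).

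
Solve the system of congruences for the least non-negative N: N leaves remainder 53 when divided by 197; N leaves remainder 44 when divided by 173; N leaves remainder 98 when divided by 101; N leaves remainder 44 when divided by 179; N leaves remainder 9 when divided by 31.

The moduli are pairwise coprime; M = 197·173·101·179·31 = 19100662369.
M/197 = 96957677; 96957677 ≡ 187 (mod 197); 187·59 ≡ 1, so inverse 59.
M/173 = 110408453; 110408453 ≡ 26 (mod 173); 26·20 ≡ 1, so inverse 20.
M/101 = 189115469; 189115469 ≡ 39 (mod 101); 39·57 ≡ 1, so inverse 57.
M/179 = 106707611; 106707611 ≡ 162 (mod 179); 162·21 ≡ 1, so inverse 21.
M/31 = 616150399; 616150399 ≡ 10 (mod 31); 10·28 ≡ 1, so inverse 28.
N ≡ 53·96957677·59 + 44·110408453·20 + 98·189115469·57 + 44·106707611·21 + 9·616150399·28 = 1710612837565.
1710612837565 mod 19100662369 = 10653886724.

10653886724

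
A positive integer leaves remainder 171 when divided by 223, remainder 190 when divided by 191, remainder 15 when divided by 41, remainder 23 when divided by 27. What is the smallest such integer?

From x ≡ 171 (mod 223) write x = 171 + 223t. Substituting into x ≡ 190 (mod 191) gives 223t ≡ 19 (mod 191), and since 32⁻¹ ≡ 6 (mod 191), t ≡ 114. Hence x ≡ 171 + 223·114 = 25593 (mod 42593).
From x ≡ 25593 (mod 42593) write x = 25593 + 42593t. Substituting into x ≡ 15 (mod 41) gives 42593t ≡ 6 (mod 41), and since 35⁻¹ ≡ 34 (mod 41), t ≡ 40. Hence x ≡ 25593 + 42593·40 = 1729313 (mod 1746313).
From x ≡ 1729313 (mod 1746313) write x = 1729313 + 1746313t. Substituting into x ≡ 23 (mod 27) gives 1746313t ≡ 6 (mod 27), and since 7⁻¹ ≡ 4 (mod 27), t ≡ 24. Hence x ≡ 1729313 + 1746313·24 = 43640825 (mod 47150451).

43640825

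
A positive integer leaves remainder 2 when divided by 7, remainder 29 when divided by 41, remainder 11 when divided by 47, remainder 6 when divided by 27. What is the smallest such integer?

The moduli are pairwise coprime; N = 7·41·47·27 = 364203.
N/7 = 52029; 52029 ≡ 5 (mod 7); 5·3 ≡ 1, so inverse 3.
N/41 = 8883; 8883 ≡ 27 (mod 41); 27·38 ≡ 1, so inverse 38.
N/47 = 7749; 7749 ≡ 41 (mod 47); 41·39 ≡ 1, so inverse 39.
N/27 = 13489; 13489 ≡ 16 (mod 27); 16·22 ≡ 1, so inverse 22.
x ≡ 2·52029·3 + 29·8883·38 + 11·7749·39 + 6·13489·22 = 15206109.
15206109 mod 364203 = 273786.

273786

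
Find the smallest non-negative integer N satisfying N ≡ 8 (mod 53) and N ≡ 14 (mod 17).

167

From N ≡ 8 (mod 53) write N = 8 + 53t. Substituting into N ≡ 14 (mod 17) gives 53t ≡ 6 (mod 17), and since 2⁻¹ ≡ 9 (mod 17), t ≡ 3. Hence N ≡ 8 + 53·3 = 167 (mod 901).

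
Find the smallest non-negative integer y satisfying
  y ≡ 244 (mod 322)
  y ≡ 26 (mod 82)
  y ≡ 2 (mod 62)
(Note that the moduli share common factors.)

Combine the congruences pairwise.
gcd(322, 82) = 2 and 2 | (26 − 244), so the pair is consistent; merging gives y ≡ 3142 (mod 13202), where 13202 = lcm(322, 82).
gcd(13202, 62) = 2 and 2 | (2 − 3142), so the pair is consistent; merging gives y ≡ 135162 (mod 409262), where 409262 = lcm(13202, 62).
The solution is unique modulo lcm(322, 82, 62) = 409262.

135162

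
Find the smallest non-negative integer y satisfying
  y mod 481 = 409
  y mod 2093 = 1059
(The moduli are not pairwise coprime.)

Combine the congruences pairwise.
gcd(481, 2093) = 13 and 13 | (1059 − 409), so the pair is consistent; merging gives y ≡ 76407 (mod 77441), where 77441 = lcm(481, 2093).
The solution is unique modulo lcm(481, 2093) = 77441.

76407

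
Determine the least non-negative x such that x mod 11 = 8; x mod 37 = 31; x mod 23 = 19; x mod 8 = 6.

The moduli are pairwise coprime; N = 11·37·23·8 = 74888.
N/11 = 6808; 6808 ≡ 10 (mod 11); 10·10 ≡ 1, so inverse 10.
N/37 = 2024; 2024 ≡ 26 (mod 37); 26·10 ≡ 1, so inverse 10.
N/23 = 3256; 3256 ≡ 13 (mod 23); 13·16 ≡ 1, so inverse 16.
N/8 = 9361; 9361 ≡ 1 (mod 8), inverse 1.
x ≡ 8·6808·10 + 31·2024·10 + 19·3256·16 + 6·9361·1 = 2218070.
2218070 mod 74888 = 46318.

46318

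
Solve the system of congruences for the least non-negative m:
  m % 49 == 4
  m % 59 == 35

From m ≡ 4 (mod 49) write m = 4 + 49t. Substituting into m ≡ 35 (mod 59) gives 49t ≡ 31 (mod 59), and since 49⁻¹ ≡ 53 (mod 59), t ≡ 50. Hence m ≡ 4 + 49·50 = 2454 (mod 2891).

2454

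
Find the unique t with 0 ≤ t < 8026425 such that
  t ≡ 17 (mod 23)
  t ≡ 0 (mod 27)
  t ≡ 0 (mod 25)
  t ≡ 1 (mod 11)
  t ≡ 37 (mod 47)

1850850

The moduli are pairwise coprime; N = 23·27·25·11·47 = 8026425.
N/23 = 348975; 348975 ≡ 19 (mod 23); 19·17 ≡ 1, so inverse 17.
N/27 = 297275; 297275 ≡ 5 (mod 27); 5·11 ≡ 1, so inverse 11.
N/25 = 321057; 321057 ≡ 7 (mod 25); 7·18 ≡ 1, so inverse 18.
N/11 = 729675; 729675 ≡ 1 (mod 11), inverse 1.
N/47 = 170775; 170775 ≡ 24 (mod 47); 24·2 ≡ 1, so inverse 2.
t ≡ 17·348975·17 + 0·297275·11 + 0·321057·18 + 1·729675·1 + 37·170775·2 = 114220800.
114220800 mod 8026425 = 1850850.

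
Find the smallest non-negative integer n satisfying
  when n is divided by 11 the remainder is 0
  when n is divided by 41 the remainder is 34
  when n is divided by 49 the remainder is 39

Combine the congruences pairwise.
From n ≡ 0 (mod 11) write n = 0 + 11t. Substituting into n ≡ 34 (mod 41) gives 11t ≡ 34 (mod 41), and since 11⁻¹ ≡ 15 (mod 41), t ≡ 18. Hence n ≡ 0 + 11·18 = 198 (mod 451).
From n ≡ 198 (mod 451) write n = 198 + 451t. Substituting into n ≡ 39 (mod 49) gives 451t ≡ 37 (mod 49), and since 10⁻¹ ≡ 5 (mod 49), t ≡ 38. Hence n ≡ 198 + 451·38 = 17336 (mod 22099).

17336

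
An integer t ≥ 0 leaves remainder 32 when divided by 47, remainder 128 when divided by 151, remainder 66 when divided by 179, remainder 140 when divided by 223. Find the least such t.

From t ≡ 32 (mod 47) write t = 32 + 47s. Substituting into t ≡ 128 (mod 151) gives 47s ≡ 96 (mod 151), and since 47⁻¹ ≡ 45 (mod 151), s ≡ 92. Hence t ≡ 32 + 47·92 = 4356 (mod 7097).
From t ≡ 4356 (mod 7097) write t = 4356 + 7097s. Substituting into t ≡ 66 (mod 179) gives 7097s ≡ 6 (mod 179), and since 116⁻¹ ≡ 125 (mod 179), s ≡ 34. Hence t ≡ 4356 + 7097·34 = 245654 (mod 1270363).
From t ≡ 245654 (mod 1270363) write t = 245654 + 1270363s. Substituting into t ≡ 140 (mod 223) gives 1270363s ≡ 9 (mod 223), and since 155⁻¹ ≡ 141 (mod 223), s ≡ 154. Hence t ≡ 245654 + 1270363·154 = 195881556 (mod 283290949).

195881556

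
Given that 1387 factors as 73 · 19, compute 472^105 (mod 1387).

1185

Mod 73: 472 ≡ 34; by Fermat, exponent reduces to 105 mod 72 = 33; 34^33 ≡ 17 (mod 73).
Mod 19: 472 ≡ 16; by Fermat, exponent reduces to 105 mod 18 = 15; 16^15 ≡ 7 (mod 19).
Combine by CRT: x ≡ 17 (mod 73), x ≡ 7 (mod 19) ⇒ x ≡ 1185 (mod 1387).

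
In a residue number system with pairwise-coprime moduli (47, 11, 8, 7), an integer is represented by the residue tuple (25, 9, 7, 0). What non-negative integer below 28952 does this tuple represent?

The moduli are pairwise coprime; N = 47·11·8·7 = 28952.
N/47 = 616; 616 ≡ 5 (mod 47); 5·19 ≡ 1, so inverse 19.
N/11 = 2632; 2632 ≡ 3 (mod 11); 3·4 ≡ 1, so inverse 4.
N/8 = 3619; 3619 ≡ 3 (mod 8); 3·3 ≡ 1, so inverse 3.
N/7 = 4136; 4136 ≡ 6 (mod 7); 6·6 ≡ 1, so inverse 6.
x ≡ 25·616·19 + 9·2632·4 + 7·3619·3 + 0·4136·6 = 463351.
463351 mod 28952 = 119.

119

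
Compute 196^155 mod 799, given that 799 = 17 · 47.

Mod 17: 196 ≡ 9; by Fermat, exponent reduces to 155 mod 16 = 11; 9^11 ≡ 15 (mod 17).
Mod 47: 196 ≡ 8; by Fermat, exponent reduces to 155 mod 46 = 17; 8^17 ≡ 32 (mod 47).
Combine by CRT: x ≡ 15 (mod 17), x ≡ 32 (mod 47) ⇒ x ≡ 32 (mod 799).

32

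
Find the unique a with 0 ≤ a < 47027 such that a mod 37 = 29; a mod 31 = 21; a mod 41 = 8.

From a ≡ 29 (mod 37) write a = 29 + 37t. Substituting into a ≡ 21 (mod 31) gives 37t ≡ 23 (mod 31), and since 6⁻¹ ≡ 26 (mod 31), t ≡ 9. Hence a ≡ 29 + 37·9 = 362 (mod 1147).
From a ≡ 362 (mod 1147) write a = 362 + 1147t. Substituting into a ≡ 8 (mod 41) gives 1147t ≡ 15 (mod 41), and since 40⁻¹ ≡ 40 (mod 41), t ≡ 26. Hence a ≡ 362 + 1147·26 = 30184 (mod 47027).

30184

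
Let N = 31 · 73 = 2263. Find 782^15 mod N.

63

Mod 31: 782 ≡ 7; 7^15 ≡ 1 (mod 31).
Mod 73: 782 ≡ 52; 52^15 ≡ 63 (mod 73).
Combine by CRT: x ≡ 1 (mod 31), x ≡ 63 (mod 73) ⇒ x ≡ 63 (mod 2263).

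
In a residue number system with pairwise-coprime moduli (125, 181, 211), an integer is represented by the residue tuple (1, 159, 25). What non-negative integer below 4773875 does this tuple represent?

The moduli are pairwise coprime; N = 125·181·211 = 4773875.
N/125 = 38191; 38191 ≡ 66 (mod 125); 66·36 ≡ 1, so inverse 36.
N/181 = 26375; 26375 ≡ 130 (mod 181); 130·110 ≡ 1, so inverse 110.
N/211 = 22625; 22625 ≡ 48 (mod 211); 48·22 ≡ 1, so inverse 22.
x ≡ 1·38191·36 + 159·26375·110 + 25·22625·22 = 475117376.
475117376 mod 4773875 = 2503751.

2503751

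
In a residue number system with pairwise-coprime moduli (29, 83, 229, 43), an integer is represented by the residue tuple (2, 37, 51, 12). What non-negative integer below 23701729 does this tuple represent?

6673569

From x ≡ 2 (mod 29) write x = 2 + 29t. Substituting into x ≡ 37 (mod 83) gives 29t ≡ 35 (mod 83), and since 29⁻¹ ≡ 63 (mod 83), t ≡ 47. Hence x ≡ 2 + 29·47 = 1365 (mod 2407).
From x ≡ 1365 (mod 2407) write x = 1365 + 2407t. Substituting into x ≡ 51 (mod 229) gives 2407t ≡ 60 (mod 229), and since 117⁻¹ ≡ 92 (mod 229), t ≡ 24. Hence x ≡ 1365 + 2407·24 = 59133 (mod 551203).
From x ≡ 59133 (mod 551203) write x = 59133 + 551203t. Substituting into x ≡ 12 (mod 43) gives 551203t ≡ 4 (mod 43), and since 29⁻¹ ≡ 3 (mod 43), t ≡ 12. Hence x ≡ 59133 + 551203·12 = 6673569 (mod 23701729).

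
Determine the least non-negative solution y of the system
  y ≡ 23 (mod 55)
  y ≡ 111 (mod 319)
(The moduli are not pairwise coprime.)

gcd(55, 319) = 11 and 11 | (111 − 23), so the pair is consistent; merging gives y ≡ 1068 (mod 1595), where 1595 = lcm(55, 319).
The solution is unique modulo lcm(55, 319) = 1595.

1068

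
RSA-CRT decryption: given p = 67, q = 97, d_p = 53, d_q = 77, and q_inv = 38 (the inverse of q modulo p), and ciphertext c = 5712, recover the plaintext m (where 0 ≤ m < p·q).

1195

m₁ = c^(d_p) mod p: c ≡ 17 (mod 67), and 17^53 mod 67 = 56.
m₂ = c^(d_q) mod q: c ≡ 86 (mod 97), and 86^77 mod 97 = 31.
h = q_inv·(m₁ − m₂) mod p = 38·(56 − 31) mod 67 = 12.
m = m₂ + h·q = 31 + 12·97 = 1195.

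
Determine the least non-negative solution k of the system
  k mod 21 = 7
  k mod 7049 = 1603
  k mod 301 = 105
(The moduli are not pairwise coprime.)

gcd(21, 7049) = 7 and 7 | (1603 − 7), so the pair is consistent; merging gives k ≡ 1603 (mod 21147), where 21147 = lcm(21, 7049).
gcd(21147, 301) = 7 and 7 | (105 − 1603), so the pair is consistent; merging gives k ≡ 86191 (mod 909321), where 909321 = lcm(21147, 301).
The solution is unique modulo lcm(21, 7049, 301) = 909321.

86191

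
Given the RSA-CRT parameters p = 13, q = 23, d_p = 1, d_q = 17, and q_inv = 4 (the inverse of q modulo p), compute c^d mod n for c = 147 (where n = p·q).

m₁ = c^(d_p) mod p: c ≡ 4 (mod 13), and 4^1 mod 13 = 4.
m₂ = c^(d_q) mod q: c ≡ 9 (mod 23), and 9^17 mod 23 = 3.
h = q_inv·(m₁ − m₂) mod p = 4·(4 − 3) mod 13 = 4.
m = m₂ + h·q = 3 + 4·23 = 95.

95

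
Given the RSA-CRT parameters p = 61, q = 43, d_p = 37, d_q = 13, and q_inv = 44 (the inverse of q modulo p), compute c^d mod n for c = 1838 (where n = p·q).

m₁ = c^(d_p) mod p: c ≡ 8 (mod 61), and 8^37 mod 61 = 28.
m₂ = c^(d_q) mod q: c ≡ 32 (mod 43), and 32^13 mod 43 = 39.
h = q_inv·(m₁ − m₂) mod p = 44·(28 − 39) mod 61 = 4.
m = m₂ + h·q = 39 + 4·43 = 211.

211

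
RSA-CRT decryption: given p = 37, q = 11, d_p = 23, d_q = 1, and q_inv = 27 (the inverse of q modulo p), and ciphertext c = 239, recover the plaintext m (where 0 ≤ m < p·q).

129

m₁ = c^(d_p) mod p: c ≡ 17 (mod 37), and 17^23 mod 37 = 18.
m₂ = c^(d_q) mod q: c ≡ 8 (mod 11), and 8^1 mod 11 = 8.
h = q_inv·(m₁ − m₂) mod p = 27·(18 − 8) mod 37 = 11.
m = m₂ + h·q = 8 + 11·11 = 129.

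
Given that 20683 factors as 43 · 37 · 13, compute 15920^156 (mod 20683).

Mod 43: 15920 ≡ 10; by Fermat, exponent reduces to 156 mod 42 = 30; 10^30 ≡ 41 (mod 43).
Mod 37: 15920 ≡ 10; by Fermat, exponent reduces to 156 mod 36 = 12; 10^12 ≡ 1 (mod 37).
Mod 13: 15920 ≡ 8; since 12 | 156, by Fermat 8^156 ≡ 1 (mod 13).
Combine by CRT: x ≡ 41 (mod 43), x ≡ 1 (mod 37), x ≡ 1 (mod 13) ⇒ x ≡ 2406 (mod 20683).

2406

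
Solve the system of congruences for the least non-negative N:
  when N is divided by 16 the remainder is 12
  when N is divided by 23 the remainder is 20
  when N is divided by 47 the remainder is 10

The moduli are pairwise coprime; M = 16·23·47 = 17296.
M/16 = 1081; 1081 ≡ 9 (mod 16); 9·9 ≡ 1, so inverse 9.
M/23 = 752; 752 ≡ 16 (mod 23); 16·13 ≡ 1, so inverse 13.
M/47 = 368; 368 ≡ 39 (mod 47); 39·41 ≡ 1, so inverse 41.
N ≡ 12·1081·9 + 20·752·13 + 10·368·41 = 463148.
463148 mod 17296 = 13452.

13452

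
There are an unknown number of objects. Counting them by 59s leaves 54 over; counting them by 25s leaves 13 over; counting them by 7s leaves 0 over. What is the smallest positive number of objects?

6013

The moduli are pairwise coprime; M = 59·25·7 = 10325.
M/59 = 175; 175 ≡ 57 (mod 59); 57·29 ≡ 1, so inverse 29.
M/25 = 413; 413 ≡ 13 (mod 25); 13·2 ≡ 1, so inverse 2.
M/7 = 1475; 1475 ≡ 5 (mod 7); 5·3 ≡ 1, so inverse 3.
N ≡ 54·175·29 + 13·413·2 + 0·1475·3 = 284788.
284788 mod 10325 = 6013.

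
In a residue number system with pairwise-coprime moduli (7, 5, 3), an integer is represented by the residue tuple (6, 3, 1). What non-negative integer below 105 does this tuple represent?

From x ≡ 6 (mod 7) write x = 6 + 7t. Substituting into x ≡ 3 (mod 5) gives 7t ≡ 2 (mod 5), and since 2⁻¹ ≡ 3 (mod 5), t ≡ 1. Hence x ≡ 6 + 7·1 = 13 (mod 35).
From x ≡ 13 (mod 35) write x = 13 + 35t. Substituting into x ≡ 1 (mod 3) gives 35t ≡ 0 (mod 3), and since 2⁻¹ ≡ 2 (mod 3), t ≡ 0. Hence x ≡ 13 + 35·0 = 13 (mod 105).

13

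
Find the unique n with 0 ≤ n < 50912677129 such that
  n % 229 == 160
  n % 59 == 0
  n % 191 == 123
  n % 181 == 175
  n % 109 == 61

49539096359

From n ≡ 160 (mod 229) write n = 160 + 229t. Substituting into n ≡ 0 (mod 59) gives 229t ≡ 17 (mod 59), and since 52⁻¹ ≡ 42 (mod 59), t ≡ 6. Hence n ≡ 160 + 229·6 = 1534 (mod 13511).
From n ≡ 1534 (mod 13511) write n = 1534 + 13511t. Substituting into n ≡ 123 (mod 191) gives 13511t ≡ 117 (mod 191), and since 141⁻¹ ≡ 42 (mod 191), t ≡ 139. Hence n ≡ 1534 + 13511·139 = 1879563 (mod 2580601).
From n ≡ 1879563 (mod 2580601) write n = 1879563 + 2580601t. Substituting into n ≡ 175 (mod 181) gives 2580601t ≡ 116 (mod 181), and since 84⁻¹ ≡ 153 (mod 181), t ≡ 10. Hence n ≡ 1879563 + 2580601·10 = 27685573 (mod 467088781).
From n ≡ 27685573 (mod 467088781) write n = 27685573 + 467088781t. Substituting into n ≡ 61 (mod 109) gives 467088781t ≡ 52 (mod 109), and since 19⁻¹ ≡ 23 (mod 109), t ≡ 106. Hence n ≡ 27685573 + 467088781·106 = 49539096359 (mod 50912677129).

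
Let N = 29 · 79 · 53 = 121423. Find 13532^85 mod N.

82262

Mod 29: 13532 ≡ 18; by Fermat, exponent reduces to 85 mod 28 = 1; 18^1 ≡ 18 (mod 29).
Mod 79: 13532 ≡ 23; by Fermat, exponent reduces to 85 mod 78 = 7; 23^7 ≡ 23 (mod 79).
Mod 53: 13532 ≡ 17; by Fermat, exponent reduces to 85 mod 52 = 33; 17^33 ≡ 6 (mod 53).
Combine by CRT: x ≡ 18 (mod 29), x ≡ 23 (mod 79), x ≡ 6 (mod 53) ⇒ x ≡ 82262 (mod 121423).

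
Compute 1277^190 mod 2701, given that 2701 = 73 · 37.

2519

Mod 73: 1277 ≡ 36; by Fermat, exponent reduces to 190 mod 72 = 46; 36^46 ≡ 37 (mod 73).
Mod 37: 1277 ≡ 19; by Fermat, exponent reduces to 190 mod 36 = 10; 19^10 ≡ 3 (mod 37).
Combine by CRT: x ≡ 37 (mod 73), x ≡ 3 (mod 37) ⇒ x ≡ 2519 (mod 2701).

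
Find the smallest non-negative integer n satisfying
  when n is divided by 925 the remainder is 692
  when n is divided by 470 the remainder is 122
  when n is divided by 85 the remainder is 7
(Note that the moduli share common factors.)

905342

Combine the congruences pairwise.
gcd(925, 470) = 5 and 5 | (122 − 692), so the pair is consistent; merging gives n ≡ 35842 (mod 86950), where 86950 = lcm(925, 470).
gcd(86950, 85) = 5 and 5 | (7 − 35842), so the pair is consistent; merging gives n ≡ 905342 (mod 1478150), where 1478150 = lcm(86950, 85).
The solution is unique modulo lcm(925, 470, 85) = 1478150.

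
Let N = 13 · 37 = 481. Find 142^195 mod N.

Mod 13: 142 ≡ 12; by Fermat, exponent reduces to 195 mod 12 = 3; 12^3 ≡ 12 (mod 13).
Mod 37: 142 ≡ 31; by Fermat, exponent reduces to 195 mod 36 = 15; 31^15 ≡ 6 (mod 37).
Combine by CRT: x ≡ 12 (mod 13), x ≡ 6 (mod 37) ⇒ x ≡ 376 (mod 481).

376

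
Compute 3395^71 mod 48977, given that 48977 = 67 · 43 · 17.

28550

Mod 67: 3395 ≡ 45; by Fermat, exponent reduces to 71 mod 66 = 5; 45^5 ≡ 8 (mod 67).
Mod 43: 3395 ≡ 41; by Fermat, exponent reduces to 71 mod 42 = 29; 41^29 ≡ 41 (mod 43).
Mod 17: 3395 ≡ 12; by Fermat, exponent reduces to 71 mod 16 = 7; 12^7 ≡ 7 (mod 17).
Combine by CRT: x ≡ 8 (mod 67), x ≡ 41 (mod 43), x ≡ 7 (mod 17) ⇒ x ≡ 28550 (mod 48977).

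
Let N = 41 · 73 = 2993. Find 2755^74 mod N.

2259

Mod 41: 2755 ≡ 8; by Fermat, exponent reduces to 74 mod 40 = 34; 8^34 ≡ 4 (mod 41).
Mod 73: 2755 ≡ 54; by Fermat, exponent reduces to 74 mod 72 = 2; 54^2 ≡ 69 (mod 73).
Combine by CRT: x ≡ 4 (mod 41), x ≡ 69 (mod 73) ⇒ x ≡ 2259 (mod 2993).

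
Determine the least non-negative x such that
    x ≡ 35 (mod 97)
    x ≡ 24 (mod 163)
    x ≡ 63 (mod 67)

519179

Combine the congruences pairwise.
From x ≡ 35 (mod 97) write x = 35 + 97t. Substituting into x ≡ 24 (mod 163) gives 97t ≡ 152 (mod 163), and since 97⁻¹ ≡ 121 (mod 163), t ≡ 136. Hence x ≡ 35 + 97·136 = 13227 (mod 15811).
From x ≡ 13227 (mod 15811) write x = 13227 + 15811t. Substituting into x ≡ 63 (mod 67) gives 15811t ≡ 35 (mod 67), and since 66⁻¹ ≡ 66 (mod 67), t ≡ 32. Hence x ≡ 13227 + 15811·32 = 519179 (mod 1059337).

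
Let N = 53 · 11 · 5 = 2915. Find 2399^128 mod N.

1706

Mod 53: 2399 ≡ 14; by Fermat, exponent reduces to 128 mod 52 = 24; 14^24 ≡ 10 (mod 53).
Mod 11: 2399 ≡ 1; by Fermat, exponent reduces to 128 mod 10 = 8; 1^8 ≡ 1 (mod 11).
Mod 5: 2399 ≡ 4; since 4 | 128, by Fermat 4^128 ≡ 1 (mod 5).
Combine by CRT: x ≡ 10 (mod 53), x ≡ 1 (mod 11), x ≡ 1 (mod 5) ⇒ x ≡ 1706 (mod 2915).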